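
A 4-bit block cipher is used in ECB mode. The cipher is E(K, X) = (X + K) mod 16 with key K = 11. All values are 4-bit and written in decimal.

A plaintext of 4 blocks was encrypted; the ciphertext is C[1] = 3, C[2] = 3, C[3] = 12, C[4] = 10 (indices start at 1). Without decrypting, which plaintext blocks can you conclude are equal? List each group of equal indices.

P[1] = P[2]

ECB encrypts each block independently with the same key, so equal ciphertext blocks imply equal plaintext blocks.
C[1] = C[2] = 3, so P[1] = P[2].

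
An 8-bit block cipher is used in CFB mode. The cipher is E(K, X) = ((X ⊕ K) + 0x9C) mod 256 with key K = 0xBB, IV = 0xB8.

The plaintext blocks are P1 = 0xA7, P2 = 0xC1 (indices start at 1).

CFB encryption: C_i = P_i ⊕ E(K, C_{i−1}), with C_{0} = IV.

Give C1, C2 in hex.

C1: E(K, 0xB8) = 0x9F; 0xA7 ⊕ 0x9F = 0x38.
C2: E(K, 0x38) = 0x1F; 0xC1 ⊕ 0x1F = 0xDE.

C1 = 0x38, C2 = 0xDE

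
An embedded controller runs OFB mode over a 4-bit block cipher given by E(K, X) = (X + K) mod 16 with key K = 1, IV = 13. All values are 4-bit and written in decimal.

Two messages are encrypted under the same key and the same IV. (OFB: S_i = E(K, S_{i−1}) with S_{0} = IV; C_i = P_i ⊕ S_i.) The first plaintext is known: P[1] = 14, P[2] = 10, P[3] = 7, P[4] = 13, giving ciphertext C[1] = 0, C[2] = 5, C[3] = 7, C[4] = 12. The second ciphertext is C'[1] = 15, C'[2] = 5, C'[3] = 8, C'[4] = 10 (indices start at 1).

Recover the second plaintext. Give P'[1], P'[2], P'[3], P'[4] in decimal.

In OFB with a reused IV, both messages share the same keystream S_i, so C_i ⊕ C'_i = P_i ⊕ P'_i and thus P'_i = P_i ⊕ C_i ⊕ C'_i.
P'[1]: 14 ⊕ 0 ⊕ 15 = 1.
P'[2]: 10 ⊕ 5 ⊕ 5 = 10.
P'[3]: 7 ⊕ 7 ⊕ 8 = 8.
P'[4]: 13 ⊕ 12 ⊕ 10 = 11.

P'[1] = 1, P'[2] = 10, P'[3] = 8, P'[4] = 11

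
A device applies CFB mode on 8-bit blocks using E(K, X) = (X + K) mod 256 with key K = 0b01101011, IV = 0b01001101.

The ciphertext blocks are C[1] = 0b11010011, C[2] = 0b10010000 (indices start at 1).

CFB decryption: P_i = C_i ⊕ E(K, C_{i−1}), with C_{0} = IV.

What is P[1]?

P[1] = 0b01101011

P[1]: E(K, 0b01001101) = 0b10111000; 0b11010011 ⊕ 0b10111000 = 0b01101011.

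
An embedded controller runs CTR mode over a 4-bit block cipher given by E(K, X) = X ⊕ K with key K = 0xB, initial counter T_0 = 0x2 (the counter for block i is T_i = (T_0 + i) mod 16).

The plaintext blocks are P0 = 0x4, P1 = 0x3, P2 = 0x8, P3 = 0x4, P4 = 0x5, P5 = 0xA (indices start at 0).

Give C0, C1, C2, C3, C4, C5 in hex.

CTR encryption: S_i = E(K, T_i) where T_i is the counter for block i; C_i = P_i ⊕ S_i.
C0: T = 0x2, S = E(K, T) = 0x9; 0x4 ⊕ 0x9 = 0xD.
C1: T = 0x3, S = E(K, T) = 0x8; 0x3 ⊕ 0x8 = 0xB.
C2: T = 0x4, S = E(K, T) = 0xF; 0x8 ⊕ 0xF = 0x7.
C3: T = 0x5, S = E(K, T) = 0xE; 0x4 ⊕ 0xE = 0xA.
C4: T = 0x6, S = E(K, T) = 0xD; 0x5 ⊕ 0xD = 0x8.
C5: T = 0x7, S = E(K, T) = 0xC; 0xA ⊕ 0xC = 0x6.

C0 = 0xD, C1 = 0xB, C2 = 0x7, C3 = 0xA, C4 = 0x8, C5 = 0x6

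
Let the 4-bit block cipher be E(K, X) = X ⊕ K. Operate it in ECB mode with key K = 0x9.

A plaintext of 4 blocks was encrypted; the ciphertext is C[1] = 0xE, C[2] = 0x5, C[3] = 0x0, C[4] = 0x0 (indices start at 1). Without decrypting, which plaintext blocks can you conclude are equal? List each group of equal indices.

ECB encrypts each block independently with the same key, so equal ciphertext blocks imply equal plaintext blocks.
C[3] = C[4] = 0x0, so P[3] = P[4].

P[3] = P[4]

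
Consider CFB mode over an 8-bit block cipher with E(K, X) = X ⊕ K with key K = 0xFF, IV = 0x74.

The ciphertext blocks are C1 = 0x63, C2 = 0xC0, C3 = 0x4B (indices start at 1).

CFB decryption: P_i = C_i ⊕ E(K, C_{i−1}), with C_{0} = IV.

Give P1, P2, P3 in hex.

P1 = 0xE8, P2 = 0x5C, P3 = 0x74

P1: E(K, 0x74) = 0x8B; 0x63 ⊕ 0x8B = 0xE8.
P2: E(K, 0x63) = 0x9C; 0xC0 ⊕ 0x9C = 0x5C.
P3: E(K, 0xC0) = 0x3F; 0x4B ⊕ 0x3F = 0x74.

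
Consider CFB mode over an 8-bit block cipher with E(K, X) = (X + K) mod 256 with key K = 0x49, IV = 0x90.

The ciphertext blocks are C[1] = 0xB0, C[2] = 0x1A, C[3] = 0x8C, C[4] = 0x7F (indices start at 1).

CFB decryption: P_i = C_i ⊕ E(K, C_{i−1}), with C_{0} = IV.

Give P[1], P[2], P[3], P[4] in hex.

P[1]: E(K, 0x90) = 0xD9; 0xB0 ⊕ 0xD9 = 0x69.
P[2]: E(K, 0xB0) = 0xF9; 0x1A ⊕ 0xF9 = 0xE3.
P[3]: E(K, 0x1A) = 0x63; 0x8C ⊕ 0x63 = 0xEF.
P[4]: E(K, 0x8C) = 0xD5; 0x7F ⊕ 0xD5 = 0xAA.

P[1] = 0x69, P[2] = 0xE3, P[3] = 0xEF, P[4] = 0xAA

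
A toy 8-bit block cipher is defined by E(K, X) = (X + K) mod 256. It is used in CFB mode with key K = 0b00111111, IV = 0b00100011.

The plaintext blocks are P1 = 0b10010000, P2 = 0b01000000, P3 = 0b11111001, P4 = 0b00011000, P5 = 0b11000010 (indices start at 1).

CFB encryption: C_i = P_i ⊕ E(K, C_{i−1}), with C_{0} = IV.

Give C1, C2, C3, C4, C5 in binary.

C1: E(K, 0b00100011) = 0b01100010; 0b10010000 ⊕ 0b01100010 = 0b11110010.
C2: E(K, 0b11110010) = 0b00110001; 0b01000000 ⊕ 0b00110001 = 0b01110001.
C3: E(K, 0b01110001) = 0b10110000; 0b11111001 ⊕ 0b10110000 = 0b01001001.
C4: E(K, 0b01001001) = 0b10001000; 0b00011000 ⊕ 0b10001000 = 0b10010000.
C5: E(K, 0b10010000) = 0b11001111; 0b11000010 ⊕ 0b11001111 = 0b00001101.

C1 = 0b11110010, C2 = 0b01110001, C3 = 0b01001001, C4 = 0b10010000, C5 = 0b00001101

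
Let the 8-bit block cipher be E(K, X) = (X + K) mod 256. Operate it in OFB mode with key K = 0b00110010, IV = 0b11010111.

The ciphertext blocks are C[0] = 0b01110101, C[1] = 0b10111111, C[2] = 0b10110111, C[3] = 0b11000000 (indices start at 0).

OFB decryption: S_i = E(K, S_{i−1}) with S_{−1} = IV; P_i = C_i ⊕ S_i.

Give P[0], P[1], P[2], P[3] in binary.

P[0] = 0b01111100, P[1] = 0b10000100, P[2] = 0b11011010, P[3] = 0b01011111

P[0]: S = E(K, 0b11010111) = 0b00001001; 0b01110101 ⊕ 0b00001001 = 0b01111100.
P[1]: S = E(K, 0b00001001) = 0b00111011; 0b10111111 ⊕ 0b00111011 = 0b10000100.
P[2]: S = E(K, 0b00111011) = 0b01101101; 0b10110111 ⊕ 0b01101101 = 0b11011010.
P[3]: S = E(K, 0b01101101) = 0b10011111; 0b11000000 ⊕ 0b10011111 = 0b01011111.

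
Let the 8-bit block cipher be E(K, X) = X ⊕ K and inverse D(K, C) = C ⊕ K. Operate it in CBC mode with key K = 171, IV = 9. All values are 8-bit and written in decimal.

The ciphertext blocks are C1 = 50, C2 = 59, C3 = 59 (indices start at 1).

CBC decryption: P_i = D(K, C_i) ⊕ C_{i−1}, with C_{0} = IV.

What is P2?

P2 = 162

P2: D(K, 59) = 144; 144 ⊕ 50 = 162.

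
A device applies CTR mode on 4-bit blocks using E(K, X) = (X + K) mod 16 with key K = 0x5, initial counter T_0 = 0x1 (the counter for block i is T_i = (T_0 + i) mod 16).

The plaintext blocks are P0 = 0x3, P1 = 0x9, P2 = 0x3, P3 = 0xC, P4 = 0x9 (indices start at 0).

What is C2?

C2 = 0xB

CTR encryption: S_i = E(K, T_i) where T_i is the counter for block i; C_i = P_i ⊕ S_i.
C0: T = 0x1, S = E(K, T) = 0x6; 0x3 ⊕ 0x6 = 0x5.
C1: T = 0x2, S = E(K, T) = 0x7; 0x9 ⊕ 0x7 = 0xE.
C2: T = 0x3, S = E(K, T) = 0x8; 0x3 ⊕ 0x8 = 0xB.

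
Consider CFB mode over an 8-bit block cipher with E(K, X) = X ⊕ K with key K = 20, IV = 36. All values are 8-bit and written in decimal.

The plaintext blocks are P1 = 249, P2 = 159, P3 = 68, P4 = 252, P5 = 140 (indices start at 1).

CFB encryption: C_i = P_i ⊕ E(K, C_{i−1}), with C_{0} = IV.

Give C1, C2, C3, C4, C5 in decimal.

C1: E(K, 36) = 48; 249 ⊕ 48 = 201.
C2: E(K, 201) = 221; 159 ⊕ 221 = 66.
C3: E(K, 66) = 86; 68 ⊕ 86 = 18.
C4: E(K, 18) = 6; 252 ⊕ 6 = 250.
C5: E(K, 250) = 238; 140 ⊕ 238 = 98.

C1 = 201, C2 = 66, C3 = 18, C4 = 250, C5 = 98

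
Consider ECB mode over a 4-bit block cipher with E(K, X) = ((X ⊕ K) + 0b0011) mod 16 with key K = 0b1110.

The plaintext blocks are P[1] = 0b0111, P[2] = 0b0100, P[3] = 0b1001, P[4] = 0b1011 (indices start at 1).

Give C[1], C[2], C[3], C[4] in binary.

C[1] = 0b1100, C[2] = 0b1101, C[3] = 0b1010, C[4] = 0b1000

ECB encryption: C_i = E(K, P_i).
C[1]: E(K, 0b0111) = 0b1100.
C[2]: E(K, 0b0100) = 0b1101.
C[3]: E(K, 0b1001) = 0b1010.
C[4]: E(K, 0b1011) = 0b1000.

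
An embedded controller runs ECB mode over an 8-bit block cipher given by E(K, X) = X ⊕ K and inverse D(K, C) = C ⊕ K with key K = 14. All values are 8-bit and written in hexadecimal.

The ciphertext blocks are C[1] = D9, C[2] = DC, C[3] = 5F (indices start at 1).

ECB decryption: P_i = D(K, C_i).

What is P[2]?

P[2]: D(K, DC) = C8.

P[2] = C8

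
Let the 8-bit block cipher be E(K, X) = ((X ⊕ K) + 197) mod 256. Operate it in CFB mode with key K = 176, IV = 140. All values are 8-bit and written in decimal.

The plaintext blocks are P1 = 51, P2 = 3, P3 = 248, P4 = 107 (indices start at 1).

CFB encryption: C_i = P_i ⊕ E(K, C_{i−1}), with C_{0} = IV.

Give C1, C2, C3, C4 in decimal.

C1 = 50, C2 = 68, C3 = 65, C4 = 221

C1: E(K, 140) = 1; 51 ⊕ 1 = 50.
C2: E(K, 50) = 71; 3 ⊕ 71 = 68.
C3: E(K, 68) = 185; 248 ⊕ 185 = 65.
C4: E(K, 65) = 182; 107 ⊕ 182 = 221.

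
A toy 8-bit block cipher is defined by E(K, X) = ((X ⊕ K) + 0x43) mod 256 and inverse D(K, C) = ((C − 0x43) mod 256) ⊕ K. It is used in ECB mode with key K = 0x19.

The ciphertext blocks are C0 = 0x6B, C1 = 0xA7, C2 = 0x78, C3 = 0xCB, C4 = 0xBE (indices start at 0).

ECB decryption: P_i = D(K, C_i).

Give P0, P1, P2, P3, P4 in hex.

P0: D(K, 0x6B) = 0x31.
P1: D(K, 0xA7) = 0x7D.
P2: D(K, 0x78) = 0x2C.
P3: D(K, 0xCB) = 0x91.
P4: D(K, 0xBE) = 0x62.

P0 = 0x31, P1 = 0x7D, P2 = 0x2C, P3 = 0x91, P4 = 0x62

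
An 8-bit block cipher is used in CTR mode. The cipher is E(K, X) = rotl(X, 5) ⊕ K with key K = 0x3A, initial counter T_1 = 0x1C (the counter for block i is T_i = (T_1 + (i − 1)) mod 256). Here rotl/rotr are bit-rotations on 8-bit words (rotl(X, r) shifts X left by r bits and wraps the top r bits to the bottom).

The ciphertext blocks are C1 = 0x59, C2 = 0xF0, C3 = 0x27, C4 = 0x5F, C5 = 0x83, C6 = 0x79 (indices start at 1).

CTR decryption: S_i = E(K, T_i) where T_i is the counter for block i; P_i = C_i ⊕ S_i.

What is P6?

P6: T = 0x21, S = E(K, T) = 0x1E; 0x79 ⊕ 0x1E = 0x67.

P6 = 0x67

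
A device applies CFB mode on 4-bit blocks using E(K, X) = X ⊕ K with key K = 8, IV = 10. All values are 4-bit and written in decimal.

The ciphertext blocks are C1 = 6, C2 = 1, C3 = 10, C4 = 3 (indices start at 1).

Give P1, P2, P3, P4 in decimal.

CFB decryption: P_i = C_i ⊕ E(K, C_{i−1}), with C_{0} = IV.
P1: E(K, 10) = 2; 6 ⊕ 2 = 4.
P2: E(K, 6) = 14; 1 ⊕ 14 = 15.
P3: E(K, 1) = 9; 10 ⊕ 9 = 3.
P4: E(K, 10) = 2; 3 ⊕ 2 = 1.

P1 = 4, P2 = 15, P3 = 3, P4 = 1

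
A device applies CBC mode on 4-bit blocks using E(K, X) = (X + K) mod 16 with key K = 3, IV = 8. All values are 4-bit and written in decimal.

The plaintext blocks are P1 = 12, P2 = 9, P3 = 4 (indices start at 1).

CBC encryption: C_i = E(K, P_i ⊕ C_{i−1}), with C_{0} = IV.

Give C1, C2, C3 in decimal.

C1 = 7, C2 = 1, C3 = 8

C1: P1 ⊕ 8 = 4; E(K, 4) = 7.
C2: P2 ⊕ 7 = 14; E(K, 14) = 1.
C3: P3 ⊕ 1 = 5; E(K, 5) = 8.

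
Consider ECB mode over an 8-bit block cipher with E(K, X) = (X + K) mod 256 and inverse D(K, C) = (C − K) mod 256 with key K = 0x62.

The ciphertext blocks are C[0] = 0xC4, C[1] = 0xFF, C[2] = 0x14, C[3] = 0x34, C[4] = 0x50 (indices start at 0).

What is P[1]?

ECB decryption: P_i = D(K, C_i).
P[1]: D(K, 0xFF) = 0x9D.

P[1] = 0x9D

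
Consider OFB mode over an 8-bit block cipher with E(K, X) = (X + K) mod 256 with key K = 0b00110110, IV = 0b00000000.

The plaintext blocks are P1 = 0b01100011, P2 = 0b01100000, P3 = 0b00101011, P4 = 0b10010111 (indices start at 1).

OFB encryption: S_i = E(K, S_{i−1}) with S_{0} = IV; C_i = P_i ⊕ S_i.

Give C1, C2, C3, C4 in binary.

C1 = 0b01010101, C2 = 0b00001100, C3 = 0b10001001, C4 = 0b01001111

C1: S = E(K, 0b00000000) = 0b00110110; 0b01100011 ⊕ 0b00110110 = 0b01010101.
C2: S = E(K, 0b00110110) = 0b01101100; 0b01100000 ⊕ 0b01101100 = 0b00001100.
C3: S = E(K, 0b01101100) = 0b10100010; 0b00101011 ⊕ 0b10100010 = 0b10001001.
C4: S = E(K, 0b10100010) = 0b11011000; 0b10010111 ⊕ 0b11011000 = 0b01001111.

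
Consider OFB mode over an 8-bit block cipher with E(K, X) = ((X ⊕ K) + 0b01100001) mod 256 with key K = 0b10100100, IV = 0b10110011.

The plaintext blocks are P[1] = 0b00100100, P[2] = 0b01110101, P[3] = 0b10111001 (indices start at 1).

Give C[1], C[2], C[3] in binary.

OFB encryption: S_i = E(K, S_{i−1}) with S_{0} = IV; C_i = P_i ⊕ S_i.
C[1]: S = E(K, 0b10110011) = 0b01111000; 0b00100100 ⊕ 0b01111000 = 0b01011100.
C[2]: S = E(K, 0b01111000) = 0b00111101; 0b01110101 ⊕ 0b00111101 = 0b01001000.
C[3]: S = E(K, 0b00111101) = 0b11111010; 0b10111001 ⊕ 0b11111010 = 0b01000011.

C[1] = 0b01011100, C[2] = 0b01001000, C[3] = 0b01000011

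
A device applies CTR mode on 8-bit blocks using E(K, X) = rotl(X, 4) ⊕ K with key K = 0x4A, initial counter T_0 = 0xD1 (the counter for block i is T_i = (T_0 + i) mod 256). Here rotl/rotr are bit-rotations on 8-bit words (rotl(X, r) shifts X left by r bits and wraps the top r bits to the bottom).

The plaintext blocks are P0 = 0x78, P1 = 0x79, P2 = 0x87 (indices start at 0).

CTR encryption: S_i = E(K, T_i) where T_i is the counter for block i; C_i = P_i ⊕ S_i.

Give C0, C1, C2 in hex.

C0: T = 0xD1, S = E(K, T) = 0x57; 0x78 ⊕ 0x57 = 0x2F.
C1: T = 0xD2, S = E(K, T) = 0x67; 0x79 ⊕ 0x67 = 0x1E.
C2: T = 0xD3, S = E(K, T) = 0x77; 0x87 ⊕ 0x77 = 0xF0.

C0 = 0x2F, C1 = 0x1E, C2 = 0xF0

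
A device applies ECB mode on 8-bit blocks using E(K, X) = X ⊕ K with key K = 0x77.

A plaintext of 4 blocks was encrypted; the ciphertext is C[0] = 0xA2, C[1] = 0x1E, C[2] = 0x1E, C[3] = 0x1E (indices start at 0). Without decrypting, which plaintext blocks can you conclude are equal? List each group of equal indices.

P[1] = P[2] = P[3]

ECB encrypts each block independently with the same key, so equal ciphertext blocks imply equal plaintext blocks.
C[1] = C[2] = C[3] = 0x1E, so P[1] = P[2] = P[3].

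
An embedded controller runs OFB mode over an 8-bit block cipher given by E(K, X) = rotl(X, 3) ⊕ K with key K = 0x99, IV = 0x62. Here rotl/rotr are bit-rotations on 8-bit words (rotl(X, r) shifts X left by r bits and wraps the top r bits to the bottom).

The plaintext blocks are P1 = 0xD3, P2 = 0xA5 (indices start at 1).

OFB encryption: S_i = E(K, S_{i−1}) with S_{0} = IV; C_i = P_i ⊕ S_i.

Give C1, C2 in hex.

C1 = 0x59, C2 = 0x68

C1: S = E(K, 0x62) = 0x8A; 0xD3 ⊕ 0x8A = 0x59.
C2: S = E(K, 0x8A) = 0xCD; 0xA5 ⊕ 0xCD = 0x68.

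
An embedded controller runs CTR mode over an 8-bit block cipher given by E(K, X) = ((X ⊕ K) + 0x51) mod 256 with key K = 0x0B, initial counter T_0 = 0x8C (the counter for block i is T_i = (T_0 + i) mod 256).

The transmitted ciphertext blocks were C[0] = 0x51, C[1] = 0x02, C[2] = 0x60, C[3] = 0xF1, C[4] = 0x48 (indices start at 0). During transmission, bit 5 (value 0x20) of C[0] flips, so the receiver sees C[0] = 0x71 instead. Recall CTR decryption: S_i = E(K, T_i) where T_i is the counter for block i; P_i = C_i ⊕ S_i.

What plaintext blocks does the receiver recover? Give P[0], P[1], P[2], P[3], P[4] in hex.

P[0] = 0xA9, P[1] = 0xD5, P[2] = 0xB6, P[3] = 0x24, P[4] = 0xA4

Only C[0] changed, to 0x71. In CTR, a change in C_i flips the same bit in P_i only; the keystream is unaffected. Decrypting the received ciphertext:
P[0]: T = 0x8C, S = E(K, T) = 0xD8; 0x71 ⊕ 0xD8 = 0xA9.
P[1]: T = 0x8D, S = E(K, T) = 0xD7; 0x02 ⊕ 0xD7 = 0xD5.
P[2]: T = 0x8E, S = E(K, T) = 0xD6; 0x60 ⊕ 0xD6 = 0xB6.
P[3]: T = 0x8F, S = E(K, T) = 0xD5; 0xF1 ⊕ 0xD5 = 0x24.
P[4]: T = 0x90, S = E(K, T) = 0xEC; 0x48 ⊕ 0xEC = 0xA4.
Blocks that differ from the original plaintext: P[0].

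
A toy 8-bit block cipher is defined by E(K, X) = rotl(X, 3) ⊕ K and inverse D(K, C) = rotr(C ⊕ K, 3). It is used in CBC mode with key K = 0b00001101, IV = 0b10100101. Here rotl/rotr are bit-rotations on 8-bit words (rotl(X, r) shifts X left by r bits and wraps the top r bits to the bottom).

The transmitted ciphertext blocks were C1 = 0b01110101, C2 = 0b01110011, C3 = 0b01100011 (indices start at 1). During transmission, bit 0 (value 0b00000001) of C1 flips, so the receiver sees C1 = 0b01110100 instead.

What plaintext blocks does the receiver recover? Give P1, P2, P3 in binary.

CBC decryption: P_i = D(K, C_i) ⊕ C_{i−1}, with C_{0} = IV.
Only C1 changed, to 0b01110100. In CBC, a change in C_i garbles P_i and flips the same bit in P_{i+1}. Decrypting the received ciphertext:
P1: D(K, 0b01110100) = 0b00101111; 0b00101111 ⊕ 0b10100101 = 0b10001010.
P2: D(K, 0b01110011) = 0b11001111; 0b11001111 ⊕ 0b01110100 = 0b10111011.
P3: D(K, 0b01100011) = 0b11001101; 0b11001101 ⊕ 0b01110011 = 0b10111110.
Blocks that differ from the original plaintext: P1, P2.

P1 = 0b10001010, P2 = 0b10111011, P3 = 0b10111110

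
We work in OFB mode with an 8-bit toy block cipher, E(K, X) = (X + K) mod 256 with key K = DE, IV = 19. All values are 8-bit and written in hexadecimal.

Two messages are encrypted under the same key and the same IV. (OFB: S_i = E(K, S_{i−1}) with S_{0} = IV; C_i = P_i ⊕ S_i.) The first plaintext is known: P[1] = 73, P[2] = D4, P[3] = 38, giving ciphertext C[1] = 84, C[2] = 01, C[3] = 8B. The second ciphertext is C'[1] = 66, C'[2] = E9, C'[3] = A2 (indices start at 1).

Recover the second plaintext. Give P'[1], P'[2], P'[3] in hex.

P'[1] = 91, P'[2] = 3C, P'[3] = 11

In OFB with a reused IV, both messages share the same keystream S_i, so C_i ⊕ C'_i = P_i ⊕ P'_i and thus P'_i = P_i ⊕ C_i ⊕ C'_i.
P'[1]: 73 ⊕ 84 ⊕ 66 = 91.
P'[2]: D4 ⊕ 01 ⊕ E9 = 3C.
P'[3]: 38 ⊕ 8B ⊕ A2 = 11.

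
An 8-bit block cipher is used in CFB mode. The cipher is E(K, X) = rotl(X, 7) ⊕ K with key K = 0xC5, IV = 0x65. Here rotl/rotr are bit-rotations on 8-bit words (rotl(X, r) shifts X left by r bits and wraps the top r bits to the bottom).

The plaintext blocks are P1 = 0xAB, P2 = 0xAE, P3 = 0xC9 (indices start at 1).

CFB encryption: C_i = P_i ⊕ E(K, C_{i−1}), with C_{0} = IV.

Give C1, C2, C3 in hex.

C1: E(K, 0x65) = 0x77; 0xAB ⊕ 0x77 = 0xDC.
C2: E(K, 0xDC) = 0xAB; 0xAE ⊕ 0xAB = 0x05.
C3: E(K, 0x05) = 0x47; 0xC9 ⊕ 0x47 = 0x8E.

C1 = 0xDC, C2 = 0x05, C3 = 0x8E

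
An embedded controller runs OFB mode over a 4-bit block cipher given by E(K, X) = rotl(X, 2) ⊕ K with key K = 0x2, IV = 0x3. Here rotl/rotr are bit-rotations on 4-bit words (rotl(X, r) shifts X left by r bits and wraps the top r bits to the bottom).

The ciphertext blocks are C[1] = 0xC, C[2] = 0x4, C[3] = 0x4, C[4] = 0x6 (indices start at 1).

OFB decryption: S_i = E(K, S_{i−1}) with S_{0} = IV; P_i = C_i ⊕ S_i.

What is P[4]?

P[4] = 0x5

P[1]: S = E(K, 0x3) = 0xE; 0xC ⊕ 0xE = 0x2.
P[2]: S = E(K, 0xE) = 0x9; 0x4 ⊕ 0x9 = 0xD.
P[3]: S = E(K, 0x9) = 0x4; 0x4 ⊕ 0x4 = 0x0.
P[4]: S = E(K, 0x4) = 0x3; 0x6 ⊕ 0x3 = 0x5.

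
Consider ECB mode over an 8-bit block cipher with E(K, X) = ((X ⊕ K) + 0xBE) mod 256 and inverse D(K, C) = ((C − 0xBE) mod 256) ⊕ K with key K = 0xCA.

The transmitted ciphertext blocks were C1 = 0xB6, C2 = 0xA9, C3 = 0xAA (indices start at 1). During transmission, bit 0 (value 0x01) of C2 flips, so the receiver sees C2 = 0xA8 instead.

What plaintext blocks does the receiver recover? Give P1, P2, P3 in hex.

P1 = 0x32, P2 = 0x20, P3 = 0x26

ECB decryption: P_i = D(K, C_i).
Only C2 changed, to 0xA8. In ECB, a change in C_i affects only P_i. Decrypting the received ciphertext:
P1: D(K, 0xB6) = 0x32.
P2: D(K, 0xA8) = 0x20.
P3: D(K, 0xAA) = 0x26.
Blocks that differ from the original plaintext: P2.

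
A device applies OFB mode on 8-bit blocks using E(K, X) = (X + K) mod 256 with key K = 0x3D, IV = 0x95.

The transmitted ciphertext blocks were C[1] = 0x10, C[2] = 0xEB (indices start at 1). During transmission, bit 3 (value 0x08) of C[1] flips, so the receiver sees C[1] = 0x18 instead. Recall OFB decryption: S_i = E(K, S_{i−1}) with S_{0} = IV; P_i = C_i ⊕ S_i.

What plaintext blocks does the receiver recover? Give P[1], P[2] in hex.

Only C[1] changed, to 0x18. In OFB, a change in C_i flips the same bit in P_i only; the keystream is unaffected. Decrypting the received ciphertext:
P[1]: S = E(K, 0x95) = 0xD2; 0x18 ⊕ 0xD2 = 0xCA.
P[2]: S = E(K, 0xD2) = 0x0F; 0xEB ⊕ 0x0F = 0xE4.
Blocks that differ from the original plaintext: P[1].

P[1] = 0xCA, P[2] = 0xE4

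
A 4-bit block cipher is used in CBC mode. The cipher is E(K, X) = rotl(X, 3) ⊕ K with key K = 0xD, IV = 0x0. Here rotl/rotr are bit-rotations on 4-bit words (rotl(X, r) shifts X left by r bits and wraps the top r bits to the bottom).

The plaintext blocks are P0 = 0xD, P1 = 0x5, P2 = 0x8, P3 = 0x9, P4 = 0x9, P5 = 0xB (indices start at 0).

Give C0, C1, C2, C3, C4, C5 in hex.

CBC encryption: C_i = E(K, P_i ⊕ C_{i−1}), with C_{−1} = IV.
C0: P0 ⊕ 0x0 = 0xD; E(K, 0xD) = 0x3.
C1: P1 ⊕ 0x3 = 0x6; E(K, 0x6) = 0xE.
C2: P2 ⊕ 0xE = 0x6; E(K, 0x6) = 0xE.
C3: P3 ⊕ 0xE = 0x7; E(K, 0x7) = 0x6.
C4: P4 ⊕ 0x6 = 0xF; E(K, 0xF) = 0x2.
C5: P5 ⊕ 0x2 = 0x9; E(K, 0x9) = 0x1.

C0 = 0x3, C1 = 0xE, C2 = 0xE, C3 = 0x6, C4 = 0x2, C5 = 0x1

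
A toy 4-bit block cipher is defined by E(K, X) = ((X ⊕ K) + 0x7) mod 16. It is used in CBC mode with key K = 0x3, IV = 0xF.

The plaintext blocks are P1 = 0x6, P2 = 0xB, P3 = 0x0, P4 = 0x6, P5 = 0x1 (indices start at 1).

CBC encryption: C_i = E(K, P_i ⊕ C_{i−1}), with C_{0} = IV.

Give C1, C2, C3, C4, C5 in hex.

C1: P1 ⊕ 0xF = 0x9; E(K, 0x9) = 0x1.
C2: P2 ⊕ 0x1 = 0xA; E(K, 0xA) = 0x0.
C3: P3 ⊕ 0x0 = 0x0; E(K, 0x0) = 0xA.
C4: P4 ⊕ 0xA = 0xC; E(K, 0xC) = 0x6.
C5: P5 ⊕ 0x6 = 0x7; E(K, 0x7) = 0xB.

C1 = 0x1, C2 = 0x0, C3 = 0xA, C4 = 0x6, C5 = 0xB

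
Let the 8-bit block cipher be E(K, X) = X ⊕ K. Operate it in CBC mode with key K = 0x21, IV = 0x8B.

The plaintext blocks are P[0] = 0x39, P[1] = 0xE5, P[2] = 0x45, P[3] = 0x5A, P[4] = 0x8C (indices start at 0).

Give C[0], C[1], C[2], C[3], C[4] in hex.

CBC encryption: C_i = E(K, P_i ⊕ C_{i−1}), with C_{−1} = IV.
C[0]: P[0] ⊕ 0x8B = 0xB2; E(K, 0xB2) = 0x93.
C[1]: P[1] ⊕ 0x93 = 0x76; E(K, 0x76) = 0x57.
C[2]: P[2] ⊕ 0x57 = 0x12; E(K, 0x12) = 0x33.
C[3]: P[3] ⊕ 0x33 = 0x69; E(K, 0x69) = 0x48.
C[4]: P[4] ⊕ 0x48 = 0xC4; E(K, 0xC4) = 0xE5.

C[0] = 0x93, C[1] = 0x57, C[2] = 0x33, C[3] = 0x48, C[4] = 0xE5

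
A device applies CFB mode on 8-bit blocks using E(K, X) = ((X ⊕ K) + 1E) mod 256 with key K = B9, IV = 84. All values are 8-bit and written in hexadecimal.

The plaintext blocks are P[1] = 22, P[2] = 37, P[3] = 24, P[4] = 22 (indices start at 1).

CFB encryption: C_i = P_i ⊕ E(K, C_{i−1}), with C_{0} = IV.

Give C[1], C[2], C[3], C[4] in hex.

C[1]: E(K, 84) = 5B; 22 ⊕ 5B = 79.
C[2]: E(K, 79) = DE; 37 ⊕ DE = E9.
C[3]: E(K, E9) = 6E; 24 ⊕ 6E = 4A.
C[4]: E(K, 4A) = 11; 22 ⊕ 11 = 33.

C[1] = 79, C[2] = E9, C[3] = 4A, C[4] = 33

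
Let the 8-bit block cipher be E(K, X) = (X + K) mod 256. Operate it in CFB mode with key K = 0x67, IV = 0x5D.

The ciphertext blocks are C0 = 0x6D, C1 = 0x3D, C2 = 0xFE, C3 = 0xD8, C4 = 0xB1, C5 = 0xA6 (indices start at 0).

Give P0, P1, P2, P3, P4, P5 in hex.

P0 = 0xA9, P1 = 0xE9, P2 = 0x5A, P3 = 0xBD, P4 = 0x8E, P5 = 0xBE

CFB decryption: P_i = C_i ⊕ E(K, C_{i−1}), with C_{−1} = IV.
P0: E(K, 0x5D) = 0xC4; 0x6D ⊕ 0xC4 = 0xA9.
P1: E(K, 0x6D) = 0xD4; 0x3D ⊕ 0xD4 = 0xE9.
P2: E(K, 0x3D) = 0xA4; 0xFE ⊕ 0xA4 = 0x5A.
P3: E(K, 0xFE) = 0x65; 0xD8 ⊕ 0x65 = 0xBD.
P4: E(K, 0xD8) = 0x3F; 0xB1 ⊕ 0x3F = 0x8E.
P5: E(K, 0xB1) = 0x18; 0xA6 ⊕ 0x18 = 0xBE.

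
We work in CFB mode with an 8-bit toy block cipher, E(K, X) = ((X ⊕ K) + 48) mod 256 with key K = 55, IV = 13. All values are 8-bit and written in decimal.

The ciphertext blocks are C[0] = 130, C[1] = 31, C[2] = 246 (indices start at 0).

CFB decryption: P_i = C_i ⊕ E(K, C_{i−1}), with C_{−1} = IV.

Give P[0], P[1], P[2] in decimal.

P[0]: E(K, 13) = 106; 130 ⊕ 106 = 232.
P[1]: E(K, 130) = 229; 31 ⊕ 229 = 250.
P[2]: E(K, 31) = 88; 246 ⊕ 88 = 174.

P[0] = 232, P[1] = 250, P[2] = 174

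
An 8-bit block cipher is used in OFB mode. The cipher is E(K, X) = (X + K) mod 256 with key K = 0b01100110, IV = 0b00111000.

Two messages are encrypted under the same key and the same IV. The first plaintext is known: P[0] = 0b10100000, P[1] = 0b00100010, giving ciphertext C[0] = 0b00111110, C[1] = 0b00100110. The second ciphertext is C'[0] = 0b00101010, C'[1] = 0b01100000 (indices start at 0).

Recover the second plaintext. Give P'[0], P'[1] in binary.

P'[0] = 0b10110100, P'[1] = 0b01100100

In OFB with a reused IV, both messages share the same keystream S_i, so C_i ⊕ C'_i = P_i ⊕ P'_i and thus P'_i = P_i ⊕ C_i ⊕ C'_i.
P'[0]: 0b10100000 ⊕ 0b00111110 ⊕ 0b00101010 = 0b10110100.
P'[1]: 0b00100010 ⊕ 0b00100110 ⊕ 0b01100000 = 0b01100100.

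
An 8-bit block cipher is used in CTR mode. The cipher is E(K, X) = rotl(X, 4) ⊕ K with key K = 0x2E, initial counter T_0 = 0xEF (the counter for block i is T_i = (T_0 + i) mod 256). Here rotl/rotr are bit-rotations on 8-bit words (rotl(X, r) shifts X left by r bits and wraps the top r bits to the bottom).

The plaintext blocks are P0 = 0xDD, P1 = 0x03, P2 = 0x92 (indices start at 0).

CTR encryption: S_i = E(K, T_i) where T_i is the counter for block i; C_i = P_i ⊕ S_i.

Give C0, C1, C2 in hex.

C0 = 0x0D, C1 = 0x22, C2 = 0xA3

C0: T = 0xEF, S = E(K, T) = 0xD0; 0xDD ⊕ 0xD0 = 0x0D.
C1: T = 0xF0, S = E(K, T) = 0x21; 0x03 ⊕ 0x21 = 0x22.
C2: T = 0xF1, S = E(K, T) = 0x31; 0x92 ⊕ 0x31 = 0xA3.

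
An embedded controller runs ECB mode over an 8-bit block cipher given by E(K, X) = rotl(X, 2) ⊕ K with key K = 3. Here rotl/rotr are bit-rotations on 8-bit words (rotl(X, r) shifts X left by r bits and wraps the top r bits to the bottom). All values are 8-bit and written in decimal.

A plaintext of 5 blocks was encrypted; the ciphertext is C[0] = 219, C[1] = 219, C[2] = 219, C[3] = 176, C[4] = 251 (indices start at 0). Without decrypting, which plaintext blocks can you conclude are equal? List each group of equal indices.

P[0] = P[1] = P[2]

ECB encrypts each block independently with the same key, so equal ciphertext blocks imply equal plaintext blocks.
C[0] = C[1] = C[2] = 219, so P[0] = P[1] = P[2].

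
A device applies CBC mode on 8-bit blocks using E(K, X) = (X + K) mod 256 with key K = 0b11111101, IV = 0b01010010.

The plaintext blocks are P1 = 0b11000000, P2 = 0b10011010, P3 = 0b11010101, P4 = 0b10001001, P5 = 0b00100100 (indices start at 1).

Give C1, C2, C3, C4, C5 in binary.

C1 = 0b10001111, C2 = 0b00010010, C3 = 0b11000100, C4 = 0b01001010, C5 = 0b01101011

CBC encryption: C_i = E(K, P_i ⊕ C_{i−1}), with C_{0} = IV.
C1: P1 ⊕ 0b01010010 = 0b10010010; E(K, 0b10010010) = 0b10001111.
C2: P2 ⊕ 0b10001111 = 0b00010101; E(K, 0b00010101) = 0b00010010.
C3: P3 ⊕ 0b00010010 = 0b11000111; E(K, 0b11000111) = 0b11000100.
C4: P4 ⊕ 0b11000100 = 0b01001101; E(K, 0b01001101) = 0b01001010.
C5: P5 ⊕ 0b01001010 = 0b01101110; E(K, 0b01101110) = 0b01101011.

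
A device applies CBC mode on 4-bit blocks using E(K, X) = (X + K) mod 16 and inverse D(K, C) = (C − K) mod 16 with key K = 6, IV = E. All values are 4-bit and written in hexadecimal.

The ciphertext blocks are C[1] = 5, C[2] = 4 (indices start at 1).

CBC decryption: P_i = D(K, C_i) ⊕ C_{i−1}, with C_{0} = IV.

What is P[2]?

P[2]: D(K, 4) = E; E ⊕ 5 = B.

P[2] = B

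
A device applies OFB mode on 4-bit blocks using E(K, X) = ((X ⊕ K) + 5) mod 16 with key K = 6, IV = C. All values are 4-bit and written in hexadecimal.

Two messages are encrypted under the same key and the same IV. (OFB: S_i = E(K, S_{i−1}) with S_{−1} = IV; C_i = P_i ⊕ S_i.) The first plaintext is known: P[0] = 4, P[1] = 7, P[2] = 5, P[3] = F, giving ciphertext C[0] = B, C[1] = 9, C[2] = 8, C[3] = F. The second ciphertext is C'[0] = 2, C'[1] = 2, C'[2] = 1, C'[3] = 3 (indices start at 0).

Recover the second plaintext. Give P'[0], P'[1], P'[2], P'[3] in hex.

In OFB with a reused IV, both messages share the same keystream S_i, so C_i ⊕ C'_i = P_i ⊕ P'_i and thus P'_i = P_i ⊕ C_i ⊕ C'_i.
P'[0]: 4 ⊕ B ⊕ 2 = D.
P'[1]: 7 ⊕ 9 ⊕ 2 = C.
P'[2]: 5 ⊕ 8 ⊕ 1 = C.
P'[3]: F ⊕ F ⊕ 3 = 3.

P'[0] = D, P'[1] = C, P'[2] = C, P'[3] = 3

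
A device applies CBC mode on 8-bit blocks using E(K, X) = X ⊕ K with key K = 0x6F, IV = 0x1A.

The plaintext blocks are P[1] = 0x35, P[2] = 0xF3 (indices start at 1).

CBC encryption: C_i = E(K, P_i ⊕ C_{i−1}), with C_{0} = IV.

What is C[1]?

C[1] = 0x40

C[1]: P[1] ⊕ 0x1A = 0x2F; E(K, 0x2F) = 0x40.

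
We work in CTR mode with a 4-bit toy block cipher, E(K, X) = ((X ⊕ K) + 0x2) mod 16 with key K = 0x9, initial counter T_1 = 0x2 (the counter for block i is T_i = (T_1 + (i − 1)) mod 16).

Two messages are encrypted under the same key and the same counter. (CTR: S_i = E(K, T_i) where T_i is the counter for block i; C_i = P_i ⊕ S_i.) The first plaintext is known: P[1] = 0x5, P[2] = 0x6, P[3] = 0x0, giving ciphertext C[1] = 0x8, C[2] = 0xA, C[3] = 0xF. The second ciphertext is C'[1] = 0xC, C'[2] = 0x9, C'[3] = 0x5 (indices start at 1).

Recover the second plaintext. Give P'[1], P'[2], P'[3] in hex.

In CTR with a reused counter, both messages share the same keystream S_i, so C_i ⊕ C'_i = P_i ⊕ P'_i and thus P'_i = P_i ⊕ C_i ⊕ C'_i.
P'[1]: 0x5 ⊕ 0x8 ⊕ 0xC = 0x1.
P'[2]: 0x6 ⊕ 0xA ⊕ 0x9 = 0x5.
P'[3]: 0x0 ⊕ 0xF ⊕ 0x5 = 0xA.

P'[1] = 0x1, P'[2] = 0x5, P'[3] = 0xA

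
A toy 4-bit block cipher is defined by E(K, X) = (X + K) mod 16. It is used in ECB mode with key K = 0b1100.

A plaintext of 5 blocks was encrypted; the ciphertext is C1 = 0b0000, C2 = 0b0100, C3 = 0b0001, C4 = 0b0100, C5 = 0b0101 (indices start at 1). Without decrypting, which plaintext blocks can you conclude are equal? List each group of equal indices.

ECB encrypts each block independently with the same key, so equal ciphertext blocks imply equal plaintext blocks.
C2 = C4 = 0b0100, so P2 = P4.

P2 = P4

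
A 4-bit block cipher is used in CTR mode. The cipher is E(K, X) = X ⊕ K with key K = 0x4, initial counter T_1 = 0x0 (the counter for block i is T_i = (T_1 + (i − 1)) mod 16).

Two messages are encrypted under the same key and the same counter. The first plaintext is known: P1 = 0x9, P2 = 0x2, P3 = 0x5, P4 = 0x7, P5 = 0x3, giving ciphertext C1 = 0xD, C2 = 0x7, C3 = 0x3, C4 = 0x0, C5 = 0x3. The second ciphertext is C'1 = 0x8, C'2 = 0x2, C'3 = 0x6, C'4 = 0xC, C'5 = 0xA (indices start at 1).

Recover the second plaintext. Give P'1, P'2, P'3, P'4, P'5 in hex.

In CTR with a reused counter, both messages share the same keystream S_i, so C_i ⊕ C'_i = P_i ⊕ P'_i and thus P'_i = P_i ⊕ C_i ⊕ C'_i.
P'1: 0x9 ⊕ 0xD ⊕ 0x8 = 0xC.
P'2: 0x2 ⊕ 0x7 ⊕ 0x2 = 0x7.
P'3: 0x5 ⊕ 0x3 ⊕ 0x6 = 0x0.
P'4: 0x7 ⊕ 0x0 ⊕ 0xC = 0xB.
P'5: 0x3 ⊕ 0x3 ⊕ 0xA = 0xA.

P'1 = 0xC, P'2 = 0x7, P'3 = 0x0, P'4 = 0xB, P'5 = 0xA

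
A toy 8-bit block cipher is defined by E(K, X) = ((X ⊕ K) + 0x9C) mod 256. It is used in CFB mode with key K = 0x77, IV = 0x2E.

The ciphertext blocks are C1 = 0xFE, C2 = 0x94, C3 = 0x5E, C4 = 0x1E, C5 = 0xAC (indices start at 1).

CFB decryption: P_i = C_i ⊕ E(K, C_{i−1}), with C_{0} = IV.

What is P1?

P1: E(K, 0x2E) = 0xF5; 0xFE ⊕ 0xF5 = 0x0B.

P1 = 0x0B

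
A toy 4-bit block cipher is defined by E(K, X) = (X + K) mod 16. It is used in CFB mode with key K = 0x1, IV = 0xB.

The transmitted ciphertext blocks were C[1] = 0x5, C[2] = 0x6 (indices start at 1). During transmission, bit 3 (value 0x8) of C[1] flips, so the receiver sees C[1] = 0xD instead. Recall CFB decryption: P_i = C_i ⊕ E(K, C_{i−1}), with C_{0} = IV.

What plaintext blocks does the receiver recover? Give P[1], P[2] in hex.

P[1] = 0x1, P[2] = 0x8

Only C[1] changed, to 0xD. In CFB, a change in C_i flips the same bit in P_i and garbles P_{i+1}. Decrypting the received ciphertext:
P[1]: E(K, 0xB) = 0xC; 0xD ⊕ 0xC = 0x1.
P[2]: E(K, 0xD) = 0xE; 0x6 ⊕ 0xE = 0x8.
Blocks that differ from the original plaintext: P[1], P[2].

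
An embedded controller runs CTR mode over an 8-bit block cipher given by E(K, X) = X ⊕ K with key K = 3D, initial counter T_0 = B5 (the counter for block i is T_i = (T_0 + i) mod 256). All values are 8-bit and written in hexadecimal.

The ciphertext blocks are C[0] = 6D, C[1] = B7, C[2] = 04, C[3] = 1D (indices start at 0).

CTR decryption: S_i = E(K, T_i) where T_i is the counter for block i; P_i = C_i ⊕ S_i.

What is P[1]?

P[1]: T = B6, S = E(K, T) = 8B; B7 ⊕ 8B = 3C.

P[1] = 3C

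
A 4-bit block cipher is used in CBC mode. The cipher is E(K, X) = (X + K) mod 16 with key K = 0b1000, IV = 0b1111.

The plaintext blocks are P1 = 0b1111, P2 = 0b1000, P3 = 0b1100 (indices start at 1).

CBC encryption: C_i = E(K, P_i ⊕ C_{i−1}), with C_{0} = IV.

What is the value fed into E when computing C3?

C1: P1 ⊕ 0b1111 = 0b0000; E(K, 0b0000) = 0b1000.
C2: P2 ⊕ 0b1000 = 0b0000; E(K, 0b0000) = 0b1000.
C3: P3 ⊕ 0b1000 = 0b0100; E(K, 0b0100) = 0b1100.
So the input to E for block 3 is 0b0100.

0b0100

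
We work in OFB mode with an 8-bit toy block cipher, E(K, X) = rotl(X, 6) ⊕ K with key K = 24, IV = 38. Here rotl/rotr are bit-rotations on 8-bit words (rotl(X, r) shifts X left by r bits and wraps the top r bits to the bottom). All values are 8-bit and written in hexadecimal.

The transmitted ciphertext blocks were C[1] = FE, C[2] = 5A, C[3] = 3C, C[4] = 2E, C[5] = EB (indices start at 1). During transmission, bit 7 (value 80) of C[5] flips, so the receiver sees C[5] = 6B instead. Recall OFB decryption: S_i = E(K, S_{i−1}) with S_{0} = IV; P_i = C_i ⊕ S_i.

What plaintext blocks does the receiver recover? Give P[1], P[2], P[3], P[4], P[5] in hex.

Only C[5] changed, to 6B. In OFB, a change in C_i flips the same bit in P_i only; the keystream is unaffected. Decrypting the received ciphertext:
P[1]: S = E(K, 38) = 2A; FE ⊕ 2A = D4.
P[2]: S = E(K, 2A) = AE; 5A ⊕ AE = F4.
P[3]: S = E(K, AE) = 8F; 3C ⊕ 8F = B3.
P[4]: S = E(K, 8F) = C7; 2E ⊕ C7 = E9.
P[5]: S = E(K, C7) = D5; 6B ⊕ D5 = BE.
Blocks that differ from the original plaintext: P[5].

P[1] = D4, P[2] = F4, P[3] = B3, P[4] = E9, P[5] = BE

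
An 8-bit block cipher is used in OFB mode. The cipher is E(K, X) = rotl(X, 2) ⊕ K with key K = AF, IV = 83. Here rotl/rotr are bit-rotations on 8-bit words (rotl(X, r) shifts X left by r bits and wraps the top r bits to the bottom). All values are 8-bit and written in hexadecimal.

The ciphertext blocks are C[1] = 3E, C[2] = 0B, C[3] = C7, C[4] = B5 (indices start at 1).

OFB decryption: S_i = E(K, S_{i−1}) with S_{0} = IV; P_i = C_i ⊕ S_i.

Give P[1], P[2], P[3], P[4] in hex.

P[1]: S = E(K, 83) = A1; 3E ⊕ A1 = 9F.
P[2]: S = E(K, A1) = 29; 0B ⊕ 29 = 22.
P[3]: S = E(K, 29) = 0B; C7 ⊕ 0B = CC.
P[4]: S = E(K, 0B) = 83; B5 ⊕ 83 = 36.

P[1] = 9F, P[2] = 22, P[3] = CC, P[4] = 36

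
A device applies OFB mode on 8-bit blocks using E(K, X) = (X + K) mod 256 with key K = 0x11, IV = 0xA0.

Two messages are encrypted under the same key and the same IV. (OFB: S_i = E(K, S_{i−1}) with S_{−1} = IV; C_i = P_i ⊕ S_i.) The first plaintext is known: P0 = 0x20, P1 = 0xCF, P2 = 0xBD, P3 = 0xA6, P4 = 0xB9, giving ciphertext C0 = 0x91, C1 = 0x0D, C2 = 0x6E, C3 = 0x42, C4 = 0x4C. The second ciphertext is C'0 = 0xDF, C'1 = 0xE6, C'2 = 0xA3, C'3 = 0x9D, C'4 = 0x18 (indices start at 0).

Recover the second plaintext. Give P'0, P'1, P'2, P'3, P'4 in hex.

In OFB with a reused IV, both messages share the same keystream S_i, so C_i ⊕ C'_i = P_i ⊕ P'_i and thus P'_i = P_i ⊕ C_i ⊕ C'_i.
P'0: 0x20 ⊕ 0x91 ⊕ 0xDF = 0x6E.
P'1: 0xCF ⊕ 0x0D ⊕ 0xE6 = 0x24.
P'2: 0xBD ⊕ 0x6E ⊕ 0xA3 = 0x70.
P'3: 0xA6 ⊕ 0x42 ⊕ 0x9D = 0x79.
P'4: 0xB9 ⊕ 0x4C ⊕ 0x18 = 0xED.

P'0 = 0x6E, P'1 = 0x24, P'2 = 0x70, P'3 = 0x79, P'4 = 0xED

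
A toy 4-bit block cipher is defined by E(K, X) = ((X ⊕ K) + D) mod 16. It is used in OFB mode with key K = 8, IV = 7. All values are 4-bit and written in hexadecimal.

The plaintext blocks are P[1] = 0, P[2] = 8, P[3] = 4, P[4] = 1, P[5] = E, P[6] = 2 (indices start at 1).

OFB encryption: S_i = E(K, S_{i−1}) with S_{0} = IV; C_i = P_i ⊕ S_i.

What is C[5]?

C[1]: S = E(K, 7) = C; 0 ⊕ C = C.
C[2]: S = E(K, C) = 1; 8 ⊕ 1 = 9.
C[3]: S = E(K, 1) = 6; 4 ⊕ 6 = 2.
C[4]: S = E(K, 6) = B; 1 ⊕ B = A.
C[5]: S = E(K, B) = 0; E ⊕ 0 = E.

C[5] = E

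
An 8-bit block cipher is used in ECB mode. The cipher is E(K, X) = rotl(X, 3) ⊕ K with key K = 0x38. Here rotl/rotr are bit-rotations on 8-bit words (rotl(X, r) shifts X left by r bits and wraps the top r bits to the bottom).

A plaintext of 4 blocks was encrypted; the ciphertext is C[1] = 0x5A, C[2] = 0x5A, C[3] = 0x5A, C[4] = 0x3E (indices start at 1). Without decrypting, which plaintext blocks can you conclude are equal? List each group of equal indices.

P[1] = P[2] = P[3]

ECB encrypts each block independently with the same key, so equal ciphertext blocks imply equal plaintext blocks.
C[1] = C[2] = C[3] = 0x5A, so P[1] = P[2] = P[3].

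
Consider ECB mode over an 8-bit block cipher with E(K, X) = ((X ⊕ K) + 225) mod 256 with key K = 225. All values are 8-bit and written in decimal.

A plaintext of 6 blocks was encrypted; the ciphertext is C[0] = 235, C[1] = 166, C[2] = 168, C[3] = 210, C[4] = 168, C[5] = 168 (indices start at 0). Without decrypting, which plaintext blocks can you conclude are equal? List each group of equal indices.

P[2] = P[4] = P[5]

ECB encrypts each block independently with the same key, so equal ciphertext blocks imply equal plaintext blocks.
C[2] = C[4] = C[5] = 168, so P[2] = P[4] = P[5].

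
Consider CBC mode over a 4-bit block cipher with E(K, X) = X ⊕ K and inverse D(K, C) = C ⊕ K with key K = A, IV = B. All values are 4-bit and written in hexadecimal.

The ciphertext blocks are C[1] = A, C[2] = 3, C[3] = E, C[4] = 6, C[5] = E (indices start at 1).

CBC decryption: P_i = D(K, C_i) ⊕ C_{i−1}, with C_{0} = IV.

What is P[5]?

P[5] = 2

P[5]: D(K, E) = 4; 4 ⊕ 6 = 2.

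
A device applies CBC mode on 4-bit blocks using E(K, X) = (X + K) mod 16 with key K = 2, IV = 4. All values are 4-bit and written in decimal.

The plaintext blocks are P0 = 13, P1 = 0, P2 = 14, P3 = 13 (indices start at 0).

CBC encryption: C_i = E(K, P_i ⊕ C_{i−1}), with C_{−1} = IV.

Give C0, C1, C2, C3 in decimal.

C0: P0 ⊕ 4 = 9; E(K, 9) = 11.
C1: P1 ⊕ 11 = 11; E(K, 11) = 13.
C2: P2 ⊕ 13 = 3; E(K, 3) = 5.
C3: P3 ⊕ 5 = 8; E(K, 8) = 10.

C0 = 11, C1 = 13, C2 = 5, C3 = 10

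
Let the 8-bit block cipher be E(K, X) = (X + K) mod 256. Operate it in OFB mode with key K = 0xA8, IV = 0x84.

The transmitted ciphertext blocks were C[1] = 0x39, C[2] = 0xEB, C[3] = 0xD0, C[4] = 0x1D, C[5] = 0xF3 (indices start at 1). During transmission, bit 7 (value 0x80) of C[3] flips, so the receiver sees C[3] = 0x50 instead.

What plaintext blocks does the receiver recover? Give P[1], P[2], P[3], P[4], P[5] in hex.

OFB decryption: S_i = E(K, S_{i−1}) with S_{0} = IV; P_i = C_i ⊕ S_i.
Only C[3] changed, to 0x50. In OFB, a change in C_i flips the same bit in P_i only; the keystream is unaffected. Decrypting the received ciphertext:
P[1]: S = E(K, 0x84) = 0x2C; 0x39 ⊕ 0x2C = 0x15.
P[2]: S = E(K, 0x2C) = 0xD4; 0xEB ⊕ 0xD4 = 0x3F.
P[3]: S = E(K, 0xD4) = 0x7C; 0x50 ⊕ 0x7C = 0x2C.
P[4]: S = E(K, 0x7C) = 0x24; 0x1D ⊕ 0x24 = 0x39.
P[5]: S = E(K, 0x24) = 0xCC; 0xF3 ⊕ 0xCC = 0x3F.
Blocks that differ from the original plaintext: P[3].

P[1] = 0x15, P[2] = 0x3F, P[3] = 0x2C, P[4] = 0x39, P[5] = 0x3F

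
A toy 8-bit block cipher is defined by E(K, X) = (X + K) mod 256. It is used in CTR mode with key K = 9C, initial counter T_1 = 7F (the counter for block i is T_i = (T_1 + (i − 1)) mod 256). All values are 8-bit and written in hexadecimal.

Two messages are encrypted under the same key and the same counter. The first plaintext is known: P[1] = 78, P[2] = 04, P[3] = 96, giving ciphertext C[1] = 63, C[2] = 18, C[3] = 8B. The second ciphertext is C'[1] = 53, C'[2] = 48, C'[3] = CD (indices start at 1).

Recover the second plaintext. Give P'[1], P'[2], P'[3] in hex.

P'[1] = 48, P'[2] = 54, P'[3] = D0

In CTR with a reused counter, both messages share the same keystream S_i, so C_i ⊕ C'_i = P_i ⊕ P'_i and thus P'_i = P_i ⊕ C_i ⊕ C'_i.
P'[1]: 78 ⊕ 63 ⊕ 53 = 48.
P'[2]: 04 ⊕ 18 ⊕ 48 = 54.
P'[3]: 96 ⊕ 8B ⊕ CD = D0.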